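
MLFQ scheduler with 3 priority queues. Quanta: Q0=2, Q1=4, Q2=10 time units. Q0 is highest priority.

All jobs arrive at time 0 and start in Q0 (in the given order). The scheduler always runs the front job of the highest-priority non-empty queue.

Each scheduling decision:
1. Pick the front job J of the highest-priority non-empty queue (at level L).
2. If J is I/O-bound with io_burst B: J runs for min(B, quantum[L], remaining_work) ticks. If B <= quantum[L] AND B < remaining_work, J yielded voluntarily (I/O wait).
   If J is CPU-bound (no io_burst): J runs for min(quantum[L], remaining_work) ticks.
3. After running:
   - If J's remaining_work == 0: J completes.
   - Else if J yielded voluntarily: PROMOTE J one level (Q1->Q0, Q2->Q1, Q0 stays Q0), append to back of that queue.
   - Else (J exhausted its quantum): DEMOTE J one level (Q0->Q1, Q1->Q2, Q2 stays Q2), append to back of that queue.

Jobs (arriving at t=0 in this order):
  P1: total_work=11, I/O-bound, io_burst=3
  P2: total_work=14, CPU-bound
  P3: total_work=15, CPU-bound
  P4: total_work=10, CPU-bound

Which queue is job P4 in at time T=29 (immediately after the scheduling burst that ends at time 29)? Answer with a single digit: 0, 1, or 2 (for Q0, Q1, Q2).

Answer: 2

Derivation:
t=0-2: P1@Q0 runs 2, rem=9, quantum used, demote→Q1. Q0=[P2,P3,P4] Q1=[P1] Q2=[]
t=2-4: P2@Q0 runs 2, rem=12, quantum used, demote→Q1. Q0=[P3,P4] Q1=[P1,P2] Q2=[]
t=4-6: P3@Q0 runs 2, rem=13, quantum used, demote→Q1. Q0=[P4] Q1=[P1,P2,P3] Q2=[]
t=6-8: P4@Q0 runs 2, rem=8, quantum used, demote→Q1. Q0=[] Q1=[P1,P2,P3,P4] Q2=[]
t=8-11: P1@Q1 runs 3, rem=6, I/O yield, promote→Q0. Q0=[P1] Q1=[P2,P3,P4] Q2=[]
t=11-13: P1@Q0 runs 2, rem=4, quantum used, demote→Q1. Q0=[] Q1=[P2,P3,P4,P1] Q2=[]
t=13-17: P2@Q1 runs 4, rem=8, quantum used, demote→Q2. Q0=[] Q1=[P3,P4,P1] Q2=[P2]
t=17-21: P3@Q1 runs 4, rem=9, quantum used, demote→Q2. Q0=[] Q1=[P4,P1] Q2=[P2,P3]
t=21-25: P4@Q1 runs 4, rem=4, quantum used, demote→Q2. Q0=[] Q1=[P1] Q2=[P2,P3,P4]
t=25-28: P1@Q1 runs 3, rem=1, I/O yield, promote→Q0. Q0=[P1] Q1=[] Q2=[P2,P3,P4]
t=28-29: P1@Q0 runs 1, rem=0, completes. Q0=[] Q1=[] Q2=[P2,P3,P4]
t=29-37: P2@Q2 runs 8, rem=0, completes. Q0=[] Q1=[] Q2=[P3,P4]
t=37-46: P3@Q2 runs 9, rem=0, completes. Q0=[] Q1=[] Q2=[P4]
t=46-50: P4@Q2 runs 4, rem=0, completes. Q0=[] Q1=[] Q2=[]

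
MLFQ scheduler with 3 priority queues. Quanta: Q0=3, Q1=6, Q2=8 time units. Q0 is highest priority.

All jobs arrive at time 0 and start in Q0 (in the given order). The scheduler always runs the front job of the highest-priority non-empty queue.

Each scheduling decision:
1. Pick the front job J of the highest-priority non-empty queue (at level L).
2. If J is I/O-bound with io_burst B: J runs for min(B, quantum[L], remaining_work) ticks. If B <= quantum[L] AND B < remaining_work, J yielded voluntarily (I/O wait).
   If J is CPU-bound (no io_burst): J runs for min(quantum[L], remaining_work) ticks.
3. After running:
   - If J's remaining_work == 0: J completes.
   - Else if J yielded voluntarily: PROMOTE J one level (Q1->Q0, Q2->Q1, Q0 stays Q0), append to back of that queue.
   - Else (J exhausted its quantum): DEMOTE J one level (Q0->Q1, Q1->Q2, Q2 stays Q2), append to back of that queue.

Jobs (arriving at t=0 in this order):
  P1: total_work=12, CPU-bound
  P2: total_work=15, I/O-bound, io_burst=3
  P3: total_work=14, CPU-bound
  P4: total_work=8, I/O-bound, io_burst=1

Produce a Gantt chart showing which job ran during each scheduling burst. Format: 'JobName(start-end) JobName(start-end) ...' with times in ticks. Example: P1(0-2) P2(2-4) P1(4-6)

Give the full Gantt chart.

t=0-3: P1@Q0 runs 3, rem=9, quantum used, demote→Q1. Q0=[P2,P3,P4] Q1=[P1] Q2=[]
t=3-6: P2@Q0 runs 3, rem=12, I/O yield, promote→Q0. Q0=[P3,P4,P2] Q1=[P1] Q2=[]
t=6-9: P3@Q0 runs 3, rem=11, quantum used, demote→Q1. Q0=[P4,P2] Q1=[P1,P3] Q2=[]
t=9-10: P4@Q0 runs 1, rem=7, I/O yield, promote→Q0. Q0=[P2,P4] Q1=[P1,P3] Q2=[]
t=10-13: P2@Q0 runs 3, rem=9, I/O yield, promote→Q0. Q0=[P4,P2] Q1=[P1,P3] Q2=[]
t=13-14: P4@Q0 runs 1, rem=6, I/O yield, promote→Q0. Q0=[P2,P4] Q1=[P1,P3] Q2=[]
t=14-17: P2@Q0 runs 3, rem=6, I/O yield, promote→Q0. Q0=[P4,P2] Q1=[P1,P3] Q2=[]
t=17-18: P4@Q0 runs 1, rem=5, I/O yield, promote→Q0. Q0=[P2,P4] Q1=[P1,P3] Q2=[]
t=18-21: P2@Q0 runs 3, rem=3, I/O yield, promote→Q0. Q0=[P4,P2] Q1=[P1,P3] Q2=[]
t=21-22: P4@Q0 runs 1, rem=4, I/O yield, promote→Q0. Q0=[P2,P4] Q1=[P1,P3] Q2=[]
t=22-25: P2@Q0 runs 3, rem=0, completes. Q0=[P4] Q1=[P1,P3] Q2=[]
t=25-26: P4@Q0 runs 1, rem=3, I/O yield, promote→Q0. Q0=[P4] Q1=[P1,P3] Q2=[]
t=26-27: P4@Q0 runs 1, rem=2, I/O yield, promote→Q0. Q0=[P4] Q1=[P1,P3] Q2=[]
t=27-28: P4@Q0 runs 1, rem=1, I/O yield, promote→Q0. Q0=[P4] Q1=[P1,P3] Q2=[]
t=28-29: P4@Q0 runs 1, rem=0, completes. Q0=[] Q1=[P1,P3] Q2=[]
t=29-35: P1@Q1 runs 6, rem=3, quantum used, demote→Q2. Q0=[] Q1=[P3] Q2=[P1]
t=35-41: P3@Q1 runs 6, rem=5, quantum used, demote→Q2. Q0=[] Q1=[] Q2=[P1,P3]
t=41-44: P1@Q2 runs 3, rem=0, completes. Q0=[] Q1=[] Q2=[P3]
t=44-49: P3@Q2 runs 5, rem=0, completes. Q0=[] Q1=[] Q2=[]

Answer: P1(0-3) P2(3-6) P3(6-9) P4(9-10) P2(10-13) P4(13-14) P2(14-17) P4(17-18) P2(18-21) P4(21-22) P2(22-25) P4(25-26) P4(26-27) P4(27-28) P4(28-29) P1(29-35) P3(35-41) P1(41-44) P3(44-49)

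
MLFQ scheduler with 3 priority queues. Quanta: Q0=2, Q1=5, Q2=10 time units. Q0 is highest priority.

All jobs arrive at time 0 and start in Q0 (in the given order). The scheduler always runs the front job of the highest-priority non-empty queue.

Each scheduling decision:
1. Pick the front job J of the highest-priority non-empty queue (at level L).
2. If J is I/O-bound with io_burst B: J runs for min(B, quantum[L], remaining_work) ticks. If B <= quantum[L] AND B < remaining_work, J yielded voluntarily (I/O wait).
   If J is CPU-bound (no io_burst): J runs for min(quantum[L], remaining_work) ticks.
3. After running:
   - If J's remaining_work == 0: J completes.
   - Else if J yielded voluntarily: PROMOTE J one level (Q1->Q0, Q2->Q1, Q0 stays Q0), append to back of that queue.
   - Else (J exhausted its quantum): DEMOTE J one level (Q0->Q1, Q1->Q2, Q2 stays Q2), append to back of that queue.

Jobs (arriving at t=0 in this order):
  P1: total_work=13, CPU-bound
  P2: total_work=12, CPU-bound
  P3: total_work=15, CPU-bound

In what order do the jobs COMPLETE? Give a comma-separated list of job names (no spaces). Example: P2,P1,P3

Answer: P1,P2,P3

Derivation:
t=0-2: P1@Q0 runs 2, rem=11, quantum used, demote→Q1. Q0=[P2,P3] Q1=[P1] Q2=[]
t=2-4: P2@Q0 runs 2, rem=10, quantum used, demote→Q1. Q0=[P3] Q1=[P1,P2] Q2=[]
t=4-6: P3@Q0 runs 2, rem=13, quantum used, demote→Q1. Q0=[] Q1=[P1,P2,P3] Q2=[]
t=6-11: P1@Q1 runs 5, rem=6, quantum used, demote→Q2. Q0=[] Q1=[P2,P3] Q2=[P1]
t=11-16: P2@Q1 runs 5, rem=5, quantum used, demote→Q2. Q0=[] Q1=[P3] Q2=[P1,P2]
t=16-21: P3@Q1 runs 5, rem=8, quantum used, demote→Q2. Q0=[] Q1=[] Q2=[P1,P2,P3]
t=21-27: P1@Q2 runs 6, rem=0, completes. Q0=[] Q1=[] Q2=[P2,P3]
t=27-32: P2@Q2 runs 5, rem=0, completes. Q0=[] Q1=[] Q2=[P3]
t=32-40: P3@Q2 runs 8, rem=0, completes. Q0=[] Q1=[] Q2=[]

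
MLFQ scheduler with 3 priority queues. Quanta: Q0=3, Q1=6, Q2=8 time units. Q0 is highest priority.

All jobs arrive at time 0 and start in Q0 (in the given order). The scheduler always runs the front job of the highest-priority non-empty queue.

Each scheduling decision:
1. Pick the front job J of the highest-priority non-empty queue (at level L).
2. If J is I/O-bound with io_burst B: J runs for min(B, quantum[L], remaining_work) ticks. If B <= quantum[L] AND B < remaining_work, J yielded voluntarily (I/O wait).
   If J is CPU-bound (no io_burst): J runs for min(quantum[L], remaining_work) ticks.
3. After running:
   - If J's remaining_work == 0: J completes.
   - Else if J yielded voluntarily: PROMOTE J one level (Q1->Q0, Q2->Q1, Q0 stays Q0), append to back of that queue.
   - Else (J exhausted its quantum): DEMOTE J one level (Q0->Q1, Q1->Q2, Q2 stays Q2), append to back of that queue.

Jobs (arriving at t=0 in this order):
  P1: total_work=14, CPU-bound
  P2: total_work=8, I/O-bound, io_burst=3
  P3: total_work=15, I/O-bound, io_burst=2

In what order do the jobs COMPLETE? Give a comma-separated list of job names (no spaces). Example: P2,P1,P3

t=0-3: P1@Q0 runs 3, rem=11, quantum used, demote→Q1. Q0=[P2,P3] Q1=[P1] Q2=[]
t=3-6: P2@Q0 runs 3, rem=5, I/O yield, promote→Q0. Q0=[P3,P2] Q1=[P1] Q2=[]
t=6-8: P3@Q0 runs 2, rem=13, I/O yield, promote→Q0. Q0=[P2,P3] Q1=[P1] Q2=[]
t=8-11: P2@Q0 runs 3, rem=2, I/O yield, promote→Q0. Q0=[P3,P2] Q1=[P1] Q2=[]
t=11-13: P3@Q0 runs 2, rem=11, I/O yield, promote→Q0. Q0=[P2,P3] Q1=[P1] Q2=[]
t=13-15: P2@Q0 runs 2, rem=0, completes. Q0=[P3] Q1=[P1] Q2=[]
t=15-17: P3@Q0 runs 2, rem=9, I/O yield, promote→Q0. Q0=[P3] Q1=[P1] Q2=[]
t=17-19: P3@Q0 runs 2, rem=7, I/O yield, promote→Q0. Q0=[P3] Q1=[P1] Q2=[]
t=19-21: P3@Q0 runs 2, rem=5, I/O yield, promote→Q0. Q0=[P3] Q1=[P1] Q2=[]
t=21-23: P3@Q0 runs 2, rem=3, I/O yield, promote→Q0. Q0=[P3] Q1=[P1] Q2=[]
t=23-25: P3@Q0 runs 2, rem=1, I/O yield, promote→Q0. Q0=[P3] Q1=[P1] Q2=[]
t=25-26: P3@Q0 runs 1, rem=0, completes. Q0=[] Q1=[P1] Q2=[]
t=26-32: P1@Q1 runs 6, rem=5, quantum used, demote→Q2. Q0=[] Q1=[] Q2=[P1]
t=32-37: P1@Q2 runs 5, rem=0, completes. Q0=[] Q1=[] Q2=[]

Answer: P2,P3,P1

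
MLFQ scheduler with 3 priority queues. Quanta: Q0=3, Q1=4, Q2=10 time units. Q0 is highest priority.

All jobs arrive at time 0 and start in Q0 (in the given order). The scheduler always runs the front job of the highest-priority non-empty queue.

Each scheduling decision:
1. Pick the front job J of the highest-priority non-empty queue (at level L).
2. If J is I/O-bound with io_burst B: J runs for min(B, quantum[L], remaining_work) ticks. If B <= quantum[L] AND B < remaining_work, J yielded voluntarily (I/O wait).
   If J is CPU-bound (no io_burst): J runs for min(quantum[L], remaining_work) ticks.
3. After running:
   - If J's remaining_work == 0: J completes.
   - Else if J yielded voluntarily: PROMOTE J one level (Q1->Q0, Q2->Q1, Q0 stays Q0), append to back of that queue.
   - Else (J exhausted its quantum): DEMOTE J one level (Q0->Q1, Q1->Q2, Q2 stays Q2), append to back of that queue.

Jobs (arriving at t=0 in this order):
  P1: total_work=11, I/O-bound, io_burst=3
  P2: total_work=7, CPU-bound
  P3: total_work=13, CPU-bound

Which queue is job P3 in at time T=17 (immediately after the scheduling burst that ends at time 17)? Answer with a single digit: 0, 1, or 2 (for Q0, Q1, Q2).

Answer: 1

Derivation:
t=0-3: P1@Q0 runs 3, rem=8, I/O yield, promote→Q0. Q0=[P2,P3,P1] Q1=[] Q2=[]
t=3-6: P2@Q0 runs 3, rem=4, quantum used, demote→Q1. Q0=[P3,P1] Q1=[P2] Q2=[]
t=6-9: P3@Q0 runs 3, rem=10, quantum used, demote→Q1. Q0=[P1] Q1=[P2,P3] Q2=[]
t=9-12: P1@Q0 runs 3, rem=5, I/O yield, promote→Q0. Q0=[P1] Q1=[P2,P3] Q2=[]
t=12-15: P1@Q0 runs 3, rem=2, I/O yield, promote→Q0. Q0=[P1] Q1=[P2,P3] Q2=[]
t=15-17: P1@Q0 runs 2, rem=0, completes. Q0=[] Q1=[P2,P3] Q2=[]
t=17-21: P2@Q1 runs 4, rem=0, completes. Q0=[] Q1=[P3] Q2=[]
t=21-25: P3@Q1 runs 4, rem=6, quantum used, demote→Q2. Q0=[] Q1=[] Q2=[P3]
t=25-31: P3@Q2 runs 6, rem=0, completes. Q0=[] Q1=[] Q2=[]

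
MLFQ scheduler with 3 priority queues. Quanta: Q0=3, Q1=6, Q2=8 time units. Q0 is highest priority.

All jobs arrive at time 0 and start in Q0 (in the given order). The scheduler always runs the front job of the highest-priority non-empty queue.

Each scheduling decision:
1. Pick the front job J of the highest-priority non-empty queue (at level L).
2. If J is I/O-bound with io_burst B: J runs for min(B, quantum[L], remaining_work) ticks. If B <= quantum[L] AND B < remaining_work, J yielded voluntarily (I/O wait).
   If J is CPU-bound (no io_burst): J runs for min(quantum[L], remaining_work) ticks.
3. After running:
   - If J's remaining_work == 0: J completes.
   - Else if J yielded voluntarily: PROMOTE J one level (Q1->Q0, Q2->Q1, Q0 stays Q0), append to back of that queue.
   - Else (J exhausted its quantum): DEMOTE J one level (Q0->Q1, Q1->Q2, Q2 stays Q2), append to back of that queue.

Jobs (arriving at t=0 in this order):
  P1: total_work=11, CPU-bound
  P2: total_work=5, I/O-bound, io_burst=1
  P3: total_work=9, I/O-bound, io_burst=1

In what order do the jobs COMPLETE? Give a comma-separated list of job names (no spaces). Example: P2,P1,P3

t=0-3: P1@Q0 runs 3, rem=8, quantum used, demote→Q1. Q0=[P2,P3] Q1=[P1] Q2=[]
t=3-4: P2@Q0 runs 1, rem=4, I/O yield, promote→Q0. Q0=[P3,P2] Q1=[P1] Q2=[]
t=4-5: P3@Q0 runs 1, rem=8, I/O yield, promote→Q0. Q0=[P2,P3] Q1=[P1] Q2=[]
t=5-6: P2@Q0 runs 1, rem=3, I/O yield, promote→Q0. Q0=[P3,P2] Q1=[P1] Q2=[]
t=6-7: P3@Q0 runs 1, rem=7, I/O yield, promote→Q0. Q0=[P2,P3] Q1=[P1] Q2=[]
t=7-8: P2@Q0 runs 1, rem=2, I/O yield, promote→Q0. Q0=[P3,P2] Q1=[P1] Q2=[]
t=8-9: P3@Q0 runs 1, rem=6, I/O yield, promote→Q0. Q0=[P2,P3] Q1=[P1] Q2=[]
t=9-10: P2@Q0 runs 1, rem=1, I/O yield, promote→Q0. Q0=[P3,P2] Q1=[P1] Q2=[]
t=10-11: P3@Q0 runs 1, rem=5, I/O yield, promote→Q0. Q0=[P2,P3] Q1=[P1] Q2=[]
t=11-12: P2@Q0 runs 1, rem=0, completes. Q0=[P3] Q1=[P1] Q2=[]
t=12-13: P3@Q0 runs 1, rem=4, I/O yield, promote→Q0. Q0=[P3] Q1=[P1] Q2=[]
t=13-14: P3@Q0 runs 1, rem=3, I/O yield, promote→Q0. Q0=[P3] Q1=[P1] Q2=[]
t=14-15: P3@Q0 runs 1, rem=2, I/O yield, promote→Q0. Q0=[P3] Q1=[P1] Q2=[]
t=15-16: P3@Q0 runs 1, rem=1, I/O yield, promote→Q0. Q0=[P3] Q1=[P1] Q2=[]
t=16-17: P3@Q0 runs 1, rem=0, completes. Q0=[] Q1=[P1] Q2=[]
t=17-23: P1@Q1 runs 6, rem=2, quantum used, demote→Q2. Q0=[] Q1=[] Q2=[P1]
t=23-25: P1@Q2 runs 2, rem=0, completes. Q0=[] Q1=[] Q2=[]

Answer: P2,P3,P1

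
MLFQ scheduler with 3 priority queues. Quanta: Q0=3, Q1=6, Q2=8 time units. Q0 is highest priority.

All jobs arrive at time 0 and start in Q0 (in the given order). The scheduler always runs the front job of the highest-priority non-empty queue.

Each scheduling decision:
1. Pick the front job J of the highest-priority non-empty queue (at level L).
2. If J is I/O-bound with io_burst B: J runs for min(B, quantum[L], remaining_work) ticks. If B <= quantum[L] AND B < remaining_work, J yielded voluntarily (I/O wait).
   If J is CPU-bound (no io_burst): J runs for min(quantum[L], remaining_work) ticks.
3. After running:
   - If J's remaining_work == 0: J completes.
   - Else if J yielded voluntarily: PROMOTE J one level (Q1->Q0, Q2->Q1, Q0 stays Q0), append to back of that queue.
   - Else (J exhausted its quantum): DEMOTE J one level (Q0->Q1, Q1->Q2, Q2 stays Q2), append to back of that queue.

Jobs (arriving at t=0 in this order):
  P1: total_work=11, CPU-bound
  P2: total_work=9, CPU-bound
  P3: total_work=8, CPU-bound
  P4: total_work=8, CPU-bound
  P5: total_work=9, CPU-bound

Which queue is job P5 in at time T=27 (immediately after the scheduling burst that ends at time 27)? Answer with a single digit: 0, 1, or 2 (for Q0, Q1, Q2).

t=0-3: P1@Q0 runs 3, rem=8, quantum used, demote→Q1. Q0=[P2,P3,P4,P5] Q1=[P1] Q2=[]
t=3-6: P2@Q0 runs 3, rem=6, quantum used, demote→Q1. Q0=[P3,P4,P5] Q1=[P1,P2] Q2=[]
t=6-9: P3@Q0 runs 3, rem=5, quantum used, demote→Q1. Q0=[P4,P5] Q1=[P1,P2,P3] Q2=[]
t=9-12: P4@Q0 runs 3, rem=5, quantum used, demote→Q1. Q0=[P5] Q1=[P1,P2,P3,P4] Q2=[]
t=12-15: P5@Q0 runs 3, rem=6, quantum used, demote→Q1. Q0=[] Q1=[P1,P2,P3,P4,P5] Q2=[]
t=15-21: P1@Q1 runs 6, rem=2, quantum used, demote→Q2. Q0=[] Q1=[P2,P3,P4,P5] Q2=[P1]
t=21-27: P2@Q1 runs 6, rem=0, completes. Q0=[] Q1=[P3,P4,P5] Q2=[P1]
t=27-32: P3@Q1 runs 5, rem=0, completes. Q0=[] Q1=[P4,P5] Q2=[P1]
t=32-37: P4@Q1 runs 5, rem=0, completes. Q0=[] Q1=[P5] Q2=[P1]
t=37-43: P5@Q1 runs 6, rem=0, completes. Q0=[] Q1=[] Q2=[P1]
t=43-45: P1@Q2 runs 2, rem=0, completes. Q0=[] Q1=[] Q2=[]

Answer: 1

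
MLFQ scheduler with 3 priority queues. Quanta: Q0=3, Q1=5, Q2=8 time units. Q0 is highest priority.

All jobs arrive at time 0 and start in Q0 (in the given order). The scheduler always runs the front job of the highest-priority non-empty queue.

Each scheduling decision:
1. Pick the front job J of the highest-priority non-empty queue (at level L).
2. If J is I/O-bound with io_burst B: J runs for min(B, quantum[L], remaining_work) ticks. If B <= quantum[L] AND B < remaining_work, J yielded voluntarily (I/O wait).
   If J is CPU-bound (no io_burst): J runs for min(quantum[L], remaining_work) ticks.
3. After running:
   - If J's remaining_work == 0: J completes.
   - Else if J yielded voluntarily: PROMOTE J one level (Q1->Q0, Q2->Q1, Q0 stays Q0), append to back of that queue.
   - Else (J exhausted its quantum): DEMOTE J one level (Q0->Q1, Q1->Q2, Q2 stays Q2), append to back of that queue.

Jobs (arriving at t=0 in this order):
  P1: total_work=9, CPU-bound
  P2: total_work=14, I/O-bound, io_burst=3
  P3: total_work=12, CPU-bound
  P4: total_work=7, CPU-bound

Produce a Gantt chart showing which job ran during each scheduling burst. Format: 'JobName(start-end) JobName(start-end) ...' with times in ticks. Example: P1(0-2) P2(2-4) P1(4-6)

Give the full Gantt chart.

t=0-3: P1@Q0 runs 3, rem=6, quantum used, demote→Q1. Q0=[P2,P3,P4] Q1=[P1] Q2=[]
t=3-6: P2@Q0 runs 3, rem=11, I/O yield, promote→Q0. Q0=[P3,P4,P2] Q1=[P1] Q2=[]
t=6-9: P3@Q0 runs 3, rem=9, quantum used, demote→Q1. Q0=[P4,P2] Q1=[P1,P3] Q2=[]
t=9-12: P4@Q0 runs 3, rem=4, quantum used, demote→Q1. Q0=[P2] Q1=[P1,P3,P4] Q2=[]
t=12-15: P2@Q0 runs 3, rem=8, I/O yield, promote→Q0. Q0=[P2] Q1=[P1,P3,P4] Q2=[]
t=15-18: P2@Q0 runs 3, rem=5, I/O yield, promote→Q0. Q0=[P2] Q1=[P1,P3,P4] Q2=[]
t=18-21: P2@Q0 runs 3, rem=2, I/O yield, promote→Q0. Q0=[P2] Q1=[P1,P3,P4] Q2=[]
t=21-23: P2@Q0 runs 2, rem=0, completes. Q0=[] Q1=[P1,P3,P4] Q2=[]
t=23-28: P1@Q1 runs 5, rem=1, quantum used, demote→Q2. Q0=[] Q1=[P3,P4] Q2=[P1]
t=28-33: P3@Q1 runs 5, rem=4, quantum used, demote→Q2. Q0=[] Q1=[P4] Q2=[P1,P3]
t=33-37: P4@Q1 runs 4, rem=0, completes. Q0=[] Q1=[] Q2=[P1,P3]
t=37-38: P1@Q2 runs 1, rem=0, completes. Q0=[] Q1=[] Q2=[P3]
t=38-42: P3@Q2 runs 4, rem=0, completes. Q0=[] Q1=[] Q2=[]

Answer: P1(0-3) P2(3-6) P3(6-9) P4(9-12) P2(12-15) P2(15-18) P2(18-21) P2(21-23) P1(23-28) P3(28-33) P4(33-37) P1(37-38) P3(38-42)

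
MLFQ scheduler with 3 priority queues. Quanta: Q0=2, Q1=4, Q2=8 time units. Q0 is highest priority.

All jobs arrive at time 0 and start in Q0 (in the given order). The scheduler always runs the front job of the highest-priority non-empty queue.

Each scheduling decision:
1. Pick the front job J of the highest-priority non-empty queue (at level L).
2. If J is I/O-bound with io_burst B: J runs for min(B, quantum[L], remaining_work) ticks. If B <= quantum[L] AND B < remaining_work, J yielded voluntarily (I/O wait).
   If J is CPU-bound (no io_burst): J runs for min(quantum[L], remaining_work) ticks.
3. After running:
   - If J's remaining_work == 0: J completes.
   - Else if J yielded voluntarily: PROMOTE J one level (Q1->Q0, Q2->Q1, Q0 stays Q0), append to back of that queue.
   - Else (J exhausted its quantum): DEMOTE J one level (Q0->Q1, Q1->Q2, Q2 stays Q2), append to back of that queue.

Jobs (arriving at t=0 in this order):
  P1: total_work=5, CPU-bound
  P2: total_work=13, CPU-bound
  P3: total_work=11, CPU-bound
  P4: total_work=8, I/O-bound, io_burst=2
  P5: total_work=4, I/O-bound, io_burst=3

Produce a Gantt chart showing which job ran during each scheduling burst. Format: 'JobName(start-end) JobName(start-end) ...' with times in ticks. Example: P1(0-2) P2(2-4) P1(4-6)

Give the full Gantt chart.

t=0-2: P1@Q0 runs 2, rem=3, quantum used, demote→Q1. Q0=[P2,P3,P4,P5] Q1=[P1] Q2=[]
t=2-4: P2@Q0 runs 2, rem=11, quantum used, demote→Q1. Q0=[P3,P4,P5] Q1=[P1,P2] Q2=[]
t=4-6: P3@Q0 runs 2, rem=9, quantum used, demote→Q1. Q0=[P4,P5] Q1=[P1,P2,P3] Q2=[]
t=6-8: P4@Q0 runs 2, rem=6, I/O yield, promote→Q0. Q0=[P5,P4] Q1=[P1,P2,P3] Q2=[]
t=8-10: P5@Q0 runs 2, rem=2, quantum used, demote→Q1. Q0=[P4] Q1=[P1,P2,P3,P5] Q2=[]
t=10-12: P4@Q0 runs 2, rem=4, I/O yield, promote→Q0. Q0=[P4] Q1=[P1,P2,P3,P5] Q2=[]
t=12-14: P4@Q0 runs 2, rem=2, I/O yield, promote→Q0. Q0=[P4] Q1=[P1,P2,P3,P5] Q2=[]
t=14-16: P4@Q0 runs 2, rem=0, completes. Q0=[] Q1=[P1,P2,P3,P5] Q2=[]
t=16-19: P1@Q1 runs 3, rem=0, completes. Q0=[] Q1=[P2,P3,P5] Q2=[]
t=19-23: P2@Q1 runs 4, rem=7, quantum used, demote→Q2. Q0=[] Q1=[P3,P5] Q2=[P2]
t=23-27: P3@Q1 runs 4, rem=5, quantum used, demote→Q2. Q0=[] Q1=[P5] Q2=[P2,P3]
t=27-29: P5@Q1 runs 2, rem=0, completes. Q0=[] Q1=[] Q2=[P2,P3]
t=29-36: P2@Q2 runs 7, rem=0, completes. Q0=[] Q1=[] Q2=[P3]
t=36-41: P3@Q2 runs 5, rem=0, completes. Q0=[] Q1=[] Q2=[]

Answer: P1(0-2) P2(2-4) P3(4-6) P4(6-8) P5(8-10) P4(10-12) P4(12-14) P4(14-16) P1(16-19) P2(19-23) P3(23-27) P5(27-29) P2(29-36) P3(36-41)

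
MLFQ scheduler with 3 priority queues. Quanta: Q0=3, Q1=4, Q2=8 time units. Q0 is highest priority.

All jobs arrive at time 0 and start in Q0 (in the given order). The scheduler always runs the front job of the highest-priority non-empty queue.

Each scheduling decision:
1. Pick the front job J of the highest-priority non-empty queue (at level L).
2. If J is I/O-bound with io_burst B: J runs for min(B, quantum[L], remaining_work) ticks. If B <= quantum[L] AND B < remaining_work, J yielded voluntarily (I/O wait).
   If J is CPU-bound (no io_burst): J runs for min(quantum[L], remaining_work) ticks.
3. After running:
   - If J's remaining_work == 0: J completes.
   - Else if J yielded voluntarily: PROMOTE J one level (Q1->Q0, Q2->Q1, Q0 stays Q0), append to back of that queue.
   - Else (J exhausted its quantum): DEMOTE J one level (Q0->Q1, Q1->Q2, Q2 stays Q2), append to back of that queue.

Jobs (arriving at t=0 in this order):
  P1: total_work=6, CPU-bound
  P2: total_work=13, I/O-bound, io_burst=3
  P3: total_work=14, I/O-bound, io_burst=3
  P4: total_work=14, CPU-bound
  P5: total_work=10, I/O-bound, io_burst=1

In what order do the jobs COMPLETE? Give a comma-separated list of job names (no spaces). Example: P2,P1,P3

t=0-3: P1@Q0 runs 3, rem=3, quantum used, demote→Q1. Q0=[P2,P3,P4,P5] Q1=[P1] Q2=[]
t=3-6: P2@Q0 runs 3, rem=10, I/O yield, promote→Q0. Q0=[P3,P4,P5,P2] Q1=[P1] Q2=[]
t=6-9: P3@Q0 runs 3, rem=11, I/O yield, promote→Q0. Q0=[P4,P5,P2,P3] Q1=[P1] Q2=[]
t=9-12: P4@Q0 runs 3, rem=11, quantum used, demote→Q1. Q0=[P5,P2,P3] Q1=[P1,P4] Q2=[]
t=12-13: P5@Q0 runs 1, rem=9, I/O yield, promote→Q0. Q0=[P2,P3,P5] Q1=[P1,P4] Q2=[]
t=13-16: P2@Q0 runs 3, rem=7, I/O yield, promote→Q0. Q0=[P3,P5,P2] Q1=[P1,P4] Q2=[]
t=16-19: P3@Q0 runs 3, rem=8, I/O yield, promote→Q0. Q0=[P5,P2,P3] Q1=[P1,P4] Q2=[]
t=19-20: P5@Q0 runs 1, rem=8, I/O yield, promote→Q0. Q0=[P2,P3,P5] Q1=[P1,P4] Q2=[]
t=20-23: P2@Q0 runs 3, rem=4, I/O yield, promote→Q0. Q0=[P3,P5,P2] Q1=[P1,P4] Q2=[]
t=23-26: P3@Q0 runs 3, rem=5, I/O yield, promote→Q0. Q0=[P5,P2,P3] Q1=[P1,P4] Q2=[]
t=26-27: P5@Q0 runs 1, rem=7, I/O yield, promote→Q0. Q0=[P2,P3,P5] Q1=[P1,P4] Q2=[]
t=27-30: P2@Q0 runs 3, rem=1, I/O yield, promote→Q0. Q0=[P3,P5,P2] Q1=[P1,P4] Q2=[]
t=30-33: P3@Q0 runs 3, rem=2, I/O yield, promote→Q0. Q0=[P5,P2,P3] Q1=[P1,P4] Q2=[]
t=33-34: P5@Q0 runs 1, rem=6, I/O yield, promote→Q0. Q0=[P2,P3,P5] Q1=[P1,P4] Q2=[]
t=34-35: P2@Q0 runs 1, rem=0, completes. Q0=[P3,P5] Q1=[P1,P4] Q2=[]
t=35-37: P3@Q0 runs 2, rem=0, completes. Q0=[P5] Q1=[P1,P4] Q2=[]
t=37-38: P5@Q0 runs 1, rem=5, I/O yield, promote→Q0. Q0=[P5] Q1=[P1,P4] Q2=[]
t=38-39: P5@Q0 runs 1, rem=4, I/O yield, promote→Q0. Q0=[P5] Q1=[P1,P4] Q2=[]
t=39-40: P5@Q0 runs 1, rem=3, I/O yield, promote→Q0. Q0=[P5] Q1=[P1,P4] Q2=[]
t=40-41: P5@Q0 runs 1, rem=2, I/O yield, promote→Q0. Q0=[P5] Q1=[P1,P4] Q2=[]
t=41-42: P5@Q0 runs 1, rem=1, I/O yield, promote→Q0. Q0=[P5] Q1=[P1,P4] Q2=[]
t=42-43: P5@Q0 runs 1, rem=0, completes. Q0=[] Q1=[P1,P4] Q2=[]
t=43-46: P1@Q1 runs 3, rem=0, completes. Q0=[] Q1=[P4] Q2=[]
t=46-50: P4@Q1 runs 4, rem=7, quantum used, demote→Q2. Q0=[] Q1=[] Q2=[P4]
t=50-57: P4@Q2 runs 7, rem=0, completes. Q0=[] Q1=[] Q2=[]

Answer: P2,P3,P5,P1,P4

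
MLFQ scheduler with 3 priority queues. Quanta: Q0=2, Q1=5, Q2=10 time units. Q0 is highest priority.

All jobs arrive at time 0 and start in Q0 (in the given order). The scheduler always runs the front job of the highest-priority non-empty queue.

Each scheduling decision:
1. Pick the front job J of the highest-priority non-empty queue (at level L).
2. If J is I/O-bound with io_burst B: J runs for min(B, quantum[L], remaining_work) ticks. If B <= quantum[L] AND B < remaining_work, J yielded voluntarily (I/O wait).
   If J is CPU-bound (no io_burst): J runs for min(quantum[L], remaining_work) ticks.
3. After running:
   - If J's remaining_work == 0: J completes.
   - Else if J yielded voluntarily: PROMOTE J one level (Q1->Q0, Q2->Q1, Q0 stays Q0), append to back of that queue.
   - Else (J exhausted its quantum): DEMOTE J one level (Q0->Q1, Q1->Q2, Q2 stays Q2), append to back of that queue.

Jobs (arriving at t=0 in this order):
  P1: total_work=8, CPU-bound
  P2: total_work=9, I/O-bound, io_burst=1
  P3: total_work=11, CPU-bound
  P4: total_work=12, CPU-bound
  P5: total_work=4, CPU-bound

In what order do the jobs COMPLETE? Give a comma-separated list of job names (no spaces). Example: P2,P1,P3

t=0-2: P1@Q0 runs 2, rem=6, quantum used, demote→Q1. Q0=[P2,P3,P4,P5] Q1=[P1] Q2=[]
t=2-3: P2@Q0 runs 1, rem=8, I/O yield, promote→Q0. Q0=[P3,P4,P5,P2] Q1=[P1] Q2=[]
t=3-5: P3@Q0 runs 2, rem=9, quantum used, demote→Q1. Q0=[P4,P5,P2] Q1=[P1,P3] Q2=[]
t=5-7: P4@Q0 runs 2, rem=10, quantum used, demote→Q1. Q0=[P5,P2] Q1=[P1,P3,P4] Q2=[]
t=7-9: P5@Q0 runs 2, rem=2, quantum used, demote→Q1. Q0=[P2] Q1=[P1,P3,P4,P5] Q2=[]
t=9-10: P2@Q0 runs 1, rem=7, I/O yield, promote→Q0. Q0=[P2] Q1=[P1,P3,P4,P5] Q2=[]
t=10-11: P2@Q0 runs 1, rem=6, I/O yield, promote→Q0. Q0=[P2] Q1=[P1,P3,P4,P5] Q2=[]
t=11-12: P2@Q0 runs 1, rem=5, I/O yield, promote→Q0. Q0=[P2] Q1=[P1,P3,P4,P5] Q2=[]
t=12-13: P2@Q0 runs 1, rem=4, I/O yield, promote→Q0. Q0=[P2] Q1=[P1,P3,P4,P5] Q2=[]
t=13-14: P2@Q0 runs 1, rem=3, I/O yield, promote→Q0. Q0=[P2] Q1=[P1,P3,P4,P5] Q2=[]
t=14-15: P2@Q0 runs 1, rem=2, I/O yield, promote→Q0. Q0=[P2] Q1=[P1,P3,P4,P5] Q2=[]
t=15-16: P2@Q0 runs 1, rem=1, I/O yield, promote→Q0. Q0=[P2] Q1=[P1,P3,P4,P5] Q2=[]
t=16-17: P2@Q0 runs 1, rem=0, completes. Q0=[] Q1=[P1,P3,P4,P5] Q2=[]
t=17-22: P1@Q1 runs 5, rem=1, quantum used, demote→Q2. Q0=[] Q1=[P3,P4,P5] Q2=[P1]
t=22-27: P3@Q1 runs 5, rem=4, quantum used, demote→Q2. Q0=[] Q1=[P4,P5] Q2=[P1,P3]
t=27-32: P4@Q1 runs 5, rem=5, quantum used, demote→Q2. Q0=[] Q1=[P5] Q2=[P1,P3,P4]
t=32-34: P5@Q1 runs 2, rem=0, completes. Q0=[] Q1=[] Q2=[P1,P3,P4]
t=34-35: P1@Q2 runs 1, rem=0, completes. Q0=[] Q1=[] Q2=[P3,P4]
t=35-39: P3@Q2 runs 4, rem=0, completes. Q0=[] Q1=[] Q2=[P4]
t=39-44: P4@Q2 runs 5, rem=0, completes. Q0=[] Q1=[] Q2=[]

Answer: P2,P5,P1,P3,P4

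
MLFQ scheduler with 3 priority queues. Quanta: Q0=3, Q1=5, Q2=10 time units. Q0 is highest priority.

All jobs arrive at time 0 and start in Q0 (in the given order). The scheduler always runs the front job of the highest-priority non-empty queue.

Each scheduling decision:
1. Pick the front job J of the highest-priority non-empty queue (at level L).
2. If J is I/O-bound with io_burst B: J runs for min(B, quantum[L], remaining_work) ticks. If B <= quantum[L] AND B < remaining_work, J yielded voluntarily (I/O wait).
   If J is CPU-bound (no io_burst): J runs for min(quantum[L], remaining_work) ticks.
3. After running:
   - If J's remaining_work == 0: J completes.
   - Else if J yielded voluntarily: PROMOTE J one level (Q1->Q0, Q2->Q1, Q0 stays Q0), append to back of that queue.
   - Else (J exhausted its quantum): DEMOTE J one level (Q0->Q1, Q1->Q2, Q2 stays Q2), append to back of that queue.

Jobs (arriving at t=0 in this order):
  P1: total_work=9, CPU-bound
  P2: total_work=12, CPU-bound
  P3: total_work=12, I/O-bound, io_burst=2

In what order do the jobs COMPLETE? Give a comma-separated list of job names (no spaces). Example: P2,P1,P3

Answer: P3,P1,P2

Derivation:
t=0-3: P1@Q0 runs 3, rem=6, quantum used, demote→Q1. Q0=[P2,P3] Q1=[P1] Q2=[]
t=3-6: P2@Q0 runs 3, rem=9, quantum used, demote→Q1. Q0=[P3] Q1=[P1,P2] Q2=[]
t=6-8: P3@Q0 runs 2, rem=10, I/O yield, promote→Q0. Q0=[P3] Q1=[P1,P2] Q2=[]
t=8-10: P3@Q0 runs 2, rem=8, I/O yield, promote→Q0. Q0=[P3] Q1=[P1,P2] Q2=[]
t=10-12: P3@Q0 runs 2, rem=6, I/O yield, promote→Q0. Q0=[P3] Q1=[P1,P2] Q2=[]
t=12-14: P3@Q0 runs 2, rem=4, I/O yield, promote→Q0. Q0=[P3] Q1=[P1,P2] Q2=[]
t=14-16: P3@Q0 runs 2, rem=2, I/O yield, promote→Q0. Q0=[P3] Q1=[P1,P2] Q2=[]
t=16-18: P3@Q0 runs 2, rem=0, completes. Q0=[] Q1=[P1,P2] Q2=[]
t=18-23: P1@Q1 runs 5, rem=1, quantum used, demote→Q2. Q0=[] Q1=[P2] Q2=[P1]
t=23-28: P2@Q1 runs 5, rem=4, quantum used, demote→Q2. Q0=[] Q1=[] Q2=[P1,P2]
t=28-29: P1@Q2 runs 1, rem=0, completes. Q0=[] Q1=[] Q2=[P2]
t=29-33: P2@Q2 runs 4, rem=0, completes. Q0=[] Q1=[] Q2=[]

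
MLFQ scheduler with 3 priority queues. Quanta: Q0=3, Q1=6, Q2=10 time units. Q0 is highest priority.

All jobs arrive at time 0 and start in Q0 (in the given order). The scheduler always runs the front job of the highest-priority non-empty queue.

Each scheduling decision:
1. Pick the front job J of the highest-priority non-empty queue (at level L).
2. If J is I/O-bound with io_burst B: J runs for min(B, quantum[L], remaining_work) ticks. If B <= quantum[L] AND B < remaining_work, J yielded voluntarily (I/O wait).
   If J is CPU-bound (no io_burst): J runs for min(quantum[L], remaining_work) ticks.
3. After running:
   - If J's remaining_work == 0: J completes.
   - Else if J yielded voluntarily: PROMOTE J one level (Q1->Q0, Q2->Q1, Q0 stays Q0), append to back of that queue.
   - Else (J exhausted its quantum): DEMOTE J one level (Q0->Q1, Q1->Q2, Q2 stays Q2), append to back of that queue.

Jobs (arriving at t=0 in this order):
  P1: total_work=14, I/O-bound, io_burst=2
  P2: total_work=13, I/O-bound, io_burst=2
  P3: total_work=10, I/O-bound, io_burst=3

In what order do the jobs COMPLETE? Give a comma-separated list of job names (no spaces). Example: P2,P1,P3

t=0-2: P1@Q0 runs 2, rem=12, I/O yield, promote→Q0. Q0=[P2,P3,P1] Q1=[] Q2=[]
t=2-4: P2@Q0 runs 2, rem=11, I/O yield, promote→Q0. Q0=[P3,P1,P2] Q1=[] Q2=[]
t=4-7: P3@Q0 runs 3, rem=7, I/O yield, promote→Q0. Q0=[P1,P2,P3] Q1=[] Q2=[]
t=7-9: P1@Q0 runs 2, rem=10, I/O yield, promote→Q0. Q0=[P2,P3,P1] Q1=[] Q2=[]
t=9-11: P2@Q0 runs 2, rem=9, I/O yield, promote→Q0. Q0=[P3,P1,P2] Q1=[] Q2=[]
t=11-14: P3@Q0 runs 3, rem=4, I/O yield, promote→Q0. Q0=[P1,P2,P3] Q1=[] Q2=[]
t=14-16: P1@Q0 runs 2, rem=8, I/O yield, promote→Q0. Q0=[P2,P3,P1] Q1=[] Q2=[]
t=16-18: P2@Q0 runs 2, rem=7, I/O yield, promote→Q0. Q0=[P3,P1,P2] Q1=[] Q2=[]
t=18-21: P3@Q0 runs 3, rem=1, I/O yield, promote→Q0. Q0=[P1,P2,P3] Q1=[] Q2=[]
t=21-23: P1@Q0 runs 2, rem=6, I/O yield, promote→Q0. Q0=[P2,P3,P1] Q1=[] Q2=[]
t=23-25: P2@Q0 runs 2, rem=5, I/O yield, promote→Q0. Q0=[P3,P1,P2] Q1=[] Q2=[]
t=25-26: P3@Q0 runs 1, rem=0, completes. Q0=[P1,P2] Q1=[] Q2=[]
t=26-28: P1@Q0 runs 2, rem=4, I/O yield, promote→Q0. Q0=[P2,P1] Q1=[] Q2=[]
t=28-30: P2@Q0 runs 2, rem=3, I/O yield, promote→Q0. Q0=[P1,P2] Q1=[] Q2=[]
t=30-32: P1@Q0 runs 2, rem=2, I/O yield, promote→Q0. Q0=[P2,P1] Q1=[] Q2=[]
t=32-34: P2@Q0 runs 2, rem=1, I/O yield, promote→Q0. Q0=[P1,P2] Q1=[] Q2=[]
t=34-36: P1@Q0 runs 2, rem=0, completes. Q0=[P2] Q1=[] Q2=[]
t=36-37: P2@Q0 runs 1, rem=0, completes. Q0=[] Q1=[] Q2=[]

Answer: P3,P1,P2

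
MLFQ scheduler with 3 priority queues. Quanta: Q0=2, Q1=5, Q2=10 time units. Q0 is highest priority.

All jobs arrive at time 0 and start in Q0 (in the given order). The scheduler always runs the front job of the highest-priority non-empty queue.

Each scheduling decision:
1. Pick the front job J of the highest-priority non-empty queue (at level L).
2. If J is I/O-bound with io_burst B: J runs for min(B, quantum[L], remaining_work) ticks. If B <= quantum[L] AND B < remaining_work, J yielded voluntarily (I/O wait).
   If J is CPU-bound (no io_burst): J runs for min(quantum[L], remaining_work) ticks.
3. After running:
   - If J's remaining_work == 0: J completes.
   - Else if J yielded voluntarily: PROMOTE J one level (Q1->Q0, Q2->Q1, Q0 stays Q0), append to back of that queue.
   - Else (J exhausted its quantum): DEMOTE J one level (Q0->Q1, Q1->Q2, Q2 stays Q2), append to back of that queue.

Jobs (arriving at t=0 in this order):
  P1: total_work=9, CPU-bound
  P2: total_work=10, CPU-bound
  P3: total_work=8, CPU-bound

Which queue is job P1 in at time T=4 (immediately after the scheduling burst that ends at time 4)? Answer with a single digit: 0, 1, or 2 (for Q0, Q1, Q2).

t=0-2: P1@Q0 runs 2, rem=7, quantum used, demote→Q1. Q0=[P2,P3] Q1=[P1] Q2=[]
t=2-4: P2@Q0 runs 2, rem=8, quantum used, demote→Q1. Q0=[P3] Q1=[P1,P2] Q2=[]
t=4-6: P3@Q0 runs 2, rem=6, quantum used, demote→Q1. Q0=[] Q1=[P1,P2,P3] Q2=[]
t=6-11: P1@Q1 runs 5, rem=2, quantum used, demote→Q2. Q0=[] Q1=[P2,P3] Q2=[P1]
t=11-16: P2@Q1 runs 5, rem=3, quantum used, demote→Q2. Q0=[] Q1=[P3] Q2=[P1,P2]
t=16-21: P3@Q1 runs 5, rem=1, quantum used, demote→Q2. Q0=[] Q1=[] Q2=[P1,P2,P3]
t=21-23: P1@Q2 runs 2, rem=0, completes. Q0=[] Q1=[] Q2=[P2,P3]
t=23-26: P2@Q2 runs 3, rem=0, completes. Q0=[] Q1=[] Q2=[P3]
t=26-27: P3@Q2 runs 1, rem=0, completes. Q0=[] Q1=[] Q2=[]

Answer: 1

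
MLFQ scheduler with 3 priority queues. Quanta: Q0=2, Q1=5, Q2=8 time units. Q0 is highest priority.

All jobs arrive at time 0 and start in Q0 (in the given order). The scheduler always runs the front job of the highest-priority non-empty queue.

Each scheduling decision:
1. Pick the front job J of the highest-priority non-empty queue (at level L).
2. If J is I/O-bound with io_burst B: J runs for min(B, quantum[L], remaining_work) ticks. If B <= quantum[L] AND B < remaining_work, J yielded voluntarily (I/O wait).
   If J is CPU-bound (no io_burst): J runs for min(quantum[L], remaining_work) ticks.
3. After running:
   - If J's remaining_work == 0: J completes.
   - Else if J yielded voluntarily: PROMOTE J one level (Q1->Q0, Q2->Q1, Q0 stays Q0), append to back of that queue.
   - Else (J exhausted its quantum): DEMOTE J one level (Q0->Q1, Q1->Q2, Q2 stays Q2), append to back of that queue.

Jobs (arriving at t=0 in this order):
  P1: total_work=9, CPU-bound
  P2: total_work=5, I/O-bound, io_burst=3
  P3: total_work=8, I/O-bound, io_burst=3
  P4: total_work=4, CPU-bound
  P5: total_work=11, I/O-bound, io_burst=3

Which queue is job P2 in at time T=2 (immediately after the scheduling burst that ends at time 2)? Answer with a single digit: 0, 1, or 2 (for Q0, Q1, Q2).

t=0-2: P1@Q0 runs 2, rem=7, quantum used, demote→Q1. Q0=[P2,P3,P4,P5] Q1=[P1] Q2=[]
t=2-4: P2@Q0 runs 2, rem=3, quantum used, demote→Q1. Q0=[P3,P4,P5] Q1=[P1,P2] Q2=[]
t=4-6: P3@Q0 runs 2, rem=6, quantum used, demote→Q1. Q0=[P4,P5] Q1=[P1,P2,P3] Q2=[]
t=6-8: P4@Q0 runs 2, rem=2, quantum used, demote→Q1. Q0=[P5] Q1=[P1,P2,P3,P4] Q2=[]
t=8-10: P5@Q0 runs 2, rem=9, quantum used, demote→Q1. Q0=[] Q1=[P1,P2,P3,P4,P5] Q2=[]
t=10-15: P1@Q1 runs 5, rem=2, quantum used, demote→Q2. Q0=[] Q1=[P2,P3,P4,P5] Q2=[P1]
t=15-18: P2@Q1 runs 3, rem=0, completes. Q0=[] Q1=[P3,P4,P5] Q2=[P1]
t=18-21: P3@Q1 runs 3, rem=3, I/O yield, promote→Q0. Q0=[P3] Q1=[P4,P5] Q2=[P1]
t=21-23: P3@Q0 runs 2, rem=1, quantum used, demote→Q1. Q0=[] Q1=[P4,P5,P3] Q2=[P1]
t=23-25: P4@Q1 runs 2, rem=0, completes. Q0=[] Q1=[P5,P3] Q2=[P1]
t=25-28: P5@Q1 runs 3, rem=6, I/O yield, promote→Q0. Q0=[P5] Q1=[P3] Q2=[P1]
t=28-30: P5@Q0 runs 2, rem=4, quantum used, demote→Q1. Q0=[] Q1=[P3,P5] Q2=[P1]
t=30-31: P3@Q1 runs 1, rem=0, completes. Q0=[] Q1=[P5] Q2=[P1]
t=31-34: P5@Q1 runs 3, rem=1, I/O yield, promote→Q0. Q0=[P5] Q1=[] Q2=[P1]
t=34-35: P5@Q0 runs 1, rem=0, completes. Q0=[] Q1=[] Q2=[P1]
t=35-37: P1@Q2 runs 2, rem=0, completes. Q0=[] Q1=[] Q2=[]

Answer: 0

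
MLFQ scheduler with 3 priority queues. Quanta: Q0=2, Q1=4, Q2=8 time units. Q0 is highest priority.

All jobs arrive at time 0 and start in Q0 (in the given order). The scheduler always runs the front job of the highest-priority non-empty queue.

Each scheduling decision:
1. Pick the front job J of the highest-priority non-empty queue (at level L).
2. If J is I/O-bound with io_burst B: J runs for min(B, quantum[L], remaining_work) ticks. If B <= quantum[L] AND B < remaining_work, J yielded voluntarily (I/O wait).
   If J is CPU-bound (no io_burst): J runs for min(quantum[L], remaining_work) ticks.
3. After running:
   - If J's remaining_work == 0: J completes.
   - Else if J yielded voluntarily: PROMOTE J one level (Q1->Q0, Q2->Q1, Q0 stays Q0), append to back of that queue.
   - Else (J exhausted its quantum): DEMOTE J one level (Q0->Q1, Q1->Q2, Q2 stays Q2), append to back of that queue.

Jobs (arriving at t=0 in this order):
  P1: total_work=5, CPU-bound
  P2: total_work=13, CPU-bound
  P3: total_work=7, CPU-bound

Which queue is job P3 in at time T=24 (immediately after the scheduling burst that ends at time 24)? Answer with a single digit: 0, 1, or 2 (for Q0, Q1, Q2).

Answer: 2

Derivation:
t=0-2: P1@Q0 runs 2, rem=3, quantum used, demote→Q1. Q0=[P2,P3] Q1=[P1] Q2=[]
t=2-4: P2@Q0 runs 2, rem=11, quantum used, demote→Q1. Q0=[P3] Q1=[P1,P2] Q2=[]
t=4-6: P3@Q0 runs 2, rem=5, quantum used, demote→Q1. Q0=[] Q1=[P1,P2,P3] Q2=[]
t=6-9: P1@Q1 runs 3, rem=0, completes. Q0=[] Q1=[P2,P3] Q2=[]
t=9-13: P2@Q1 runs 4, rem=7, quantum used, demote→Q2. Q0=[] Q1=[P3] Q2=[P2]
t=13-17: P3@Q1 runs 4, rem=1, quantum used, demote→Q2. Q0=[] Q1=[] Q2=[P2,P3]
t=17-24: P2@Q2 runs 7, rem=0, completes. Q0=[] Q1=[] Q2=[P3]
t=24-25: P3@Q2 runs 1, rem=0, completes. Q0=[] Q1=[] Q2=[]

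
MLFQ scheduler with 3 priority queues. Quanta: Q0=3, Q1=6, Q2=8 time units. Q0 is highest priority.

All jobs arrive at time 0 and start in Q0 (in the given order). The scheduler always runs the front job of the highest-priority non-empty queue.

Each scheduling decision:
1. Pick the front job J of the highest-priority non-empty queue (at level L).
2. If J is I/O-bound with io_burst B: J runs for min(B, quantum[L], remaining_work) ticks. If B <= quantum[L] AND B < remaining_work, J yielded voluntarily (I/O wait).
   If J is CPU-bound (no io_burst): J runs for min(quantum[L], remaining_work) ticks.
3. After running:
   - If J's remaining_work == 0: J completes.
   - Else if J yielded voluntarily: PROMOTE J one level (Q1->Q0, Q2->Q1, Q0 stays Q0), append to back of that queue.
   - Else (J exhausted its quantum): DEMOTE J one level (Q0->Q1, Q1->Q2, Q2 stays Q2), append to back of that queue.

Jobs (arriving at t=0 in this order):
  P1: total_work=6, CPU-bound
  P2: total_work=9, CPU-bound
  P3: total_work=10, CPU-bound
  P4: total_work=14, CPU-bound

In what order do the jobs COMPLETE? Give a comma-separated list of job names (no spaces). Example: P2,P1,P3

t=0-3: P1@Q0 runs 3, rem=3, quantum used, demote→Q1. Q0=[P2,P3,P4] Q1=[P1] Q2=[]
t=3-6: P2@Q0 runs 3, rem=6, quantum used, demote→Q1. Q0=[P3,P4] Q1=[P1,P2] Q2=[]
t=6-9: P3@Q0 runs 3, rem=7, quantum used, demote→Q1. Q0=[P4] Q1=[P1,P2,P3] Q2=[]
t=9-12: P4@Q0 runs 3, rem=11, quantum used, demote→Q1. Q0=[] Q1=[P1,P2,P3,P4] Q2=[]
t=12-15: P1@Q1 runs 3, rem=0, completes. Q0=[] Q1=[P2,P3,P4] Q2=[]
t=15-21: P2@Q1 runs 6, rem=0, completes. Q0=[] Q1=[P3,P4] Q2=[]
t=21-27: P3@Q1 runs 6, rem=1, quantum used, demote→Q2. Q0=[] Q1=[P4] Q2=[P3]
t=27-33: P4@Q1 runs 6, rem=5, quantum used, demote→Q2. Q0=[] Q1=[] Q2=[P3,P4]
t=33-34: P3@Q2 runs 1, rem=0, completes. Q0=[] Q1=[] Q2=[P4]
t=34-39: P4@Q2 runs 5, rem=0, completes. Q0=[] Q1=[] Q2=[]

Answer: P1,P2,P3,P4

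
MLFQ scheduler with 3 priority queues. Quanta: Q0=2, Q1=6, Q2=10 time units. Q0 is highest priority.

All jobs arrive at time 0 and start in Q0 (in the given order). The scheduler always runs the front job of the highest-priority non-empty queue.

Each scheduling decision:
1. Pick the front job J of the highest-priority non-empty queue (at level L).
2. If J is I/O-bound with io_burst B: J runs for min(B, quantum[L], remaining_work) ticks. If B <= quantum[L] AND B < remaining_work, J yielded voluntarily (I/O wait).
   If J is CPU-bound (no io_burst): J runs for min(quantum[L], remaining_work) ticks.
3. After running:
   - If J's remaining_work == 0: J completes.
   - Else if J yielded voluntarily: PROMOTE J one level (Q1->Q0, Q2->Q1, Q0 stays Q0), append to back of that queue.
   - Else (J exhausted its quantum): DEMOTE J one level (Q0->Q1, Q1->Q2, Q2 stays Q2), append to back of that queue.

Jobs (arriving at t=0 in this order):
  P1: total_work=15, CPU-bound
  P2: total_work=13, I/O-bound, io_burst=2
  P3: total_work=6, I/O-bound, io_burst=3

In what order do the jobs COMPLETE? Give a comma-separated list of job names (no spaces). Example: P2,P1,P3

Answer: P2,P3,P1

Derivation:
t=0-2: P1@Q0 runs 2, rem=13, quantum used, demote→Q1. Q0=[P2,P3] Q1=[P1] Q2=[]
t=2-4: P2@Q0 runs 2, rem=11, I/O yield, promote→Q0. Q0=[P3,P2] Q1=[P1] Q2=[]
t=4-6: P3@Q0 runs 2, rem=4, quantum used, demote→Q1. Q0=[P2] Q1=[P1,P3] Q2=[]
t=6-8: P2@Q0 runs 2, rem=9, I/O yield, promote→Q0. Q0=[P2] Q1=[P1,P3] Q2=[]
t=8-10: P2@Q0 runs 2, rem=7, I/O yield, promote→Q0. Q0=[P2] Q1=[P1,P3] Q2=[]
t=10-12: P2@Q0 runs 2, rem=5, I/O yield, promote→Q0. Q0=[P2] Q1=[P1,P3] Q2=[]
t=12-14: P2@Q0 runs 2, rem=3, I/O yield, promote→Q0. Q0=[P2] Q1=[P1,P3] Q2=[]
t=14-16: P2@Q0 runs 2, rem=1, I/O yield, promote→Q0. Q0=[P2] Q1=[P1,P3] Q2=[]
t=16-17: P2@Q0 runs 1, rem=0, completes. Q0=[] Q1=[P1,P3] Q2=[]
t=17-23: P1@Q1 runs 6, rem=7, quantum used, demote→Q2. Q0=[] Q1=[P3] Q2=[P1]
t=23-26: P3@Q1 runs 3, rem=1, I/O yield, promote→Q0. Q0=[P3] Q1=[] Q2=[P1]
t=26-27: P3@Q0 runs 1, rem=0, completes. Q0=[] Q1=[] Q2=[P1]
t=27-34: P1@Q2 runs 7, rem=0, completes. Q0=[] Q1=[] Q2=[]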